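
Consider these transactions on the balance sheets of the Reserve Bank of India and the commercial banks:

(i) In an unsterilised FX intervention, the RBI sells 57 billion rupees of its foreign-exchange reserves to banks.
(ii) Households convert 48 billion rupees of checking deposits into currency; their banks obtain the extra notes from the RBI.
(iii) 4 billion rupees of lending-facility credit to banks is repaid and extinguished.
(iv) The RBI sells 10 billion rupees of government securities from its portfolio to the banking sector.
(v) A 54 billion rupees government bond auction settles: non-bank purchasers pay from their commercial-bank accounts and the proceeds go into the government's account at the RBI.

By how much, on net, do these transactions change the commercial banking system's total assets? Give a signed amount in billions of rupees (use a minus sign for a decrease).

-106 billion

RBI balance sheet:
  Assets:      Securities −10B, Loans to banks −4B, Foreign assets −57B
  Liabilities: Bank reserves −173B, Currency in circulation +48B, Government deposits +54B
Commercial banking system:
  Assets:      Reserves at CB −173B, Securities +10B, Foreign assets +57B
  Liabilities: Checkable deposits −102B, Borrowings from CB −4B
Change in total bank assets = -106 billion.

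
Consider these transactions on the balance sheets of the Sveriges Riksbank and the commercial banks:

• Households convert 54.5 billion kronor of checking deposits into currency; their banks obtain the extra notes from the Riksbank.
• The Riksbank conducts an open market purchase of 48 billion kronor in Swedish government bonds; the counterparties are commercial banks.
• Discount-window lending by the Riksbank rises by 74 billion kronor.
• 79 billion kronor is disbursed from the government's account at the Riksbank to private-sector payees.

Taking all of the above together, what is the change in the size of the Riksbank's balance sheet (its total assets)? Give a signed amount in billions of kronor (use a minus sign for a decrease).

+122 billion

Riksbank balance sheet:
  Assets:      Securities +48B, Loans to banks +74B
  Liabilities: Bank reserves +146.5B, Currency in circulation +54.5B, Government deposits −79B
Commercial banking system:
  Assets:      Reserves at CB +146.5B, Securities −48B
  Liabilities: Checkable deposits +24.5B, Borrowings from CB +74B
Change in total Riksbank assets = +122 billion.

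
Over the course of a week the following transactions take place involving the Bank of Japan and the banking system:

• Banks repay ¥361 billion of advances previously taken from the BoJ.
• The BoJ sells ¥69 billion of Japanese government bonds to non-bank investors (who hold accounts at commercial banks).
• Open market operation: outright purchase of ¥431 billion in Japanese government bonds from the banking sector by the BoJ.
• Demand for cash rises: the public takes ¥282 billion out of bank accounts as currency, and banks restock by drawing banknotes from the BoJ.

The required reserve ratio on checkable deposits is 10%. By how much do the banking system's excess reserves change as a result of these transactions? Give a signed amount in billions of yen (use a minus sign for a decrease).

-¥245.9 billion

Discount-window repayment ¥361 billion: reserves −¥361B, deposits 0.
Asset sale (to non-banks) ¥69 billion: reserves −¥69B, deposits −¥69B.
OMO purchase (from banks) ¥431 billion: reserves +¥431B, deposits 0.
Currency withdrawal ¥282 billion: reserves −¥282B, deposits −¥282B.
Totals: Δreserves = −¥281B, Δdeposits = −¥351B.
Δrequired reserves = 10% × −¥351B = −¥35.1B.
Δexcess reserves = Δreserves − Δrequired = −¥281B − (−¥35.1B) = -¥245.9 billion.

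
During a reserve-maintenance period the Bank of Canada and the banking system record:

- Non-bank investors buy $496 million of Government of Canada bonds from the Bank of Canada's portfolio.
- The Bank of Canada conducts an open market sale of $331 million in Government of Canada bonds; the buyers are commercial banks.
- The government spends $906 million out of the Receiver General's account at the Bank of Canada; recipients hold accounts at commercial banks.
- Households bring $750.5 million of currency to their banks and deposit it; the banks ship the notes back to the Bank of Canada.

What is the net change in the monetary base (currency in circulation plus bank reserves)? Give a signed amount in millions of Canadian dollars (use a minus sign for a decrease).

+$79 million

Asset sale (to non-banks) $496 million: Bank of Canada balance sheet contracts → −$496M.
OMO sale (to banks) $331 million: Bank of Canada balance sheet contracts → −$331M.
Government spending $906 million: a non-base liability converts back to reserves → +$906M.
Currency deposit $750.5 million: just a shift between currency and reserves — both are base money → 0.
Net: −496 − 331 + 906 + 0 = +$79 million.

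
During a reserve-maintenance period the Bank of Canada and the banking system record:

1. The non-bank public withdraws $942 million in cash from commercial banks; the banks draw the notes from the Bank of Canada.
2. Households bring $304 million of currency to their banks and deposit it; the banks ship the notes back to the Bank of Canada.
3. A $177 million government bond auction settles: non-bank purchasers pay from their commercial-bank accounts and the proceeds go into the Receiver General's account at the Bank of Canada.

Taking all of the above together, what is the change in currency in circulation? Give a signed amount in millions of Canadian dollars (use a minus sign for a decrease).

+$638 million

Bank of Canada balance sheet:
  Assets:      no change
  Liabilities: Bank reserves −$815M, Currency in circulation +$638M, Government deposits +$177M
So the change in currency in circulation is +$638 million.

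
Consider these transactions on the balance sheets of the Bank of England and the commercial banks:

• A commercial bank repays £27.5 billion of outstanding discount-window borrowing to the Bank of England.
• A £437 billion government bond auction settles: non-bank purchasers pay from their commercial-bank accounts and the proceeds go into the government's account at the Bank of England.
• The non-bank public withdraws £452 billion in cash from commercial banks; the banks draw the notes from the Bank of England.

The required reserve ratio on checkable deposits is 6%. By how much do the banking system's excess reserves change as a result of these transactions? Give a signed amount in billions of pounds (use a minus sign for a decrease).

Discount-window repayment £27.5 billion: reserves −£27.5B, deposits 0.
Government account inflow £437 billion: reserves −£437B, deposits −£437B.
Currency withdrawal £452 billion: reserves −£452B, deposits −£452B.
Totals: Δreserves = −£916.5B, Δdeposits = −£889B.
Δrequired reserves = 6% × −£889B = −£53.34B.
Δexcess reserves = Δreserves − Δrequired = −£916.5B − (−£53.34B) = -£863.16 billion.

-£863.16 billion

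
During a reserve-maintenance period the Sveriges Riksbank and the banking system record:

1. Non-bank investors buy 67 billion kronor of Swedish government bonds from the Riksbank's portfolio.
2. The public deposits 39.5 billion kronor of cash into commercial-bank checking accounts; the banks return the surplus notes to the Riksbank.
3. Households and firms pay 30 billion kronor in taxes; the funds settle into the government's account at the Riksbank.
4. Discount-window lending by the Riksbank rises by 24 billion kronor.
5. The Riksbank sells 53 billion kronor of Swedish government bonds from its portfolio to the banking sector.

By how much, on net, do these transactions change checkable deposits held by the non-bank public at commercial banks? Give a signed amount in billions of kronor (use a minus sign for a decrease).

-57.5 billion

Asset sale (to non-banks) 67 billion kronor: non-bank counterparties' bank balances fall → −67B.
Currency deposit 39.5 billion kronor: non-bank counterparties' bank balances rise → +39.5B.
Government account inflow 30 billion kronor: non-bank counterparties' bank balances fall → −30B.
Discount-window loan 24 billion kronor: the counterparty is a bank, so public deposits are unchanged → 0.
OMO sale (to banks) 53 billion kronor: the counterparty is a bank, so public deposits are unchanged → 0.
Net: −67 + 39.5 − 30 + 0 + 0 = -57.5 billion.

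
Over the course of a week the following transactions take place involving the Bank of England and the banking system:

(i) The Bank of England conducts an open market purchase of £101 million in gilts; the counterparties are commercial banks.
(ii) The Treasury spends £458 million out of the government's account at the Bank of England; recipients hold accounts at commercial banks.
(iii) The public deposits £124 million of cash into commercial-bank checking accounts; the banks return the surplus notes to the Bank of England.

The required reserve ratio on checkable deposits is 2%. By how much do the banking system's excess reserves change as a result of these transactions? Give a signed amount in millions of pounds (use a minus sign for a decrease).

OMO purchase (from banks) £101 million: reserves +£101M, deposits 0.
Government spending £458 million: reserves +£458M, deposits +£458M.
Currency deposit £124 million: reserves +£124M, deposits +£124M.
Totals: Δreserves = +£683M, Δdeposits = +£582M.
Δrequired reserves = 2% × +£582M = +£11.64M.
Δexcess reserves = Δreserves − Δrequired = +£683M − (+£11.64M) = +£671.36 million.

+£671.36 million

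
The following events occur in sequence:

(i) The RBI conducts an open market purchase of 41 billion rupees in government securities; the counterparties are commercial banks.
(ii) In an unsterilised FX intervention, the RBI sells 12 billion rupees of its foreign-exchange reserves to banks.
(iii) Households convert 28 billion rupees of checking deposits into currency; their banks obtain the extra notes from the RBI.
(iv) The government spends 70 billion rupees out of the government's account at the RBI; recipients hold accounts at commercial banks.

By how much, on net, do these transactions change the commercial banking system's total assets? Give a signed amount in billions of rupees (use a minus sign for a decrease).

+42 billion

RBI balance sheet:
  Assets:      Securities +41B, Foreign assets −12B
  Liabilities: Bank reserves +71B, Currency in circulation +28B, Government deposits −70B
Commercial banking system:
  Assets:      Reserves at CB +71B, Securities −41B, Foreign assets +12B
  Liabilities: Checkable deposits +42B
Change in total bank assets = +42 billion.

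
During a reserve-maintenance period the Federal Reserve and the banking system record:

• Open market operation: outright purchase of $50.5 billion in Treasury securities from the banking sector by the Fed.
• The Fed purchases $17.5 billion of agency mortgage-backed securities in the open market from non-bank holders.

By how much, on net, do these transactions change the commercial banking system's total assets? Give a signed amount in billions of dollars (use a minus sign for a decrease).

OMO purchase (from banks) $50.5 billion: just an asset swap on bank balance sheets → 0.
Asset purchase (from non-banks) $17.5 billion: bank balance sheets expand → +$17.5B.
Net: 0 + 17.5 = +$17.5 billion.

+$17.5 billion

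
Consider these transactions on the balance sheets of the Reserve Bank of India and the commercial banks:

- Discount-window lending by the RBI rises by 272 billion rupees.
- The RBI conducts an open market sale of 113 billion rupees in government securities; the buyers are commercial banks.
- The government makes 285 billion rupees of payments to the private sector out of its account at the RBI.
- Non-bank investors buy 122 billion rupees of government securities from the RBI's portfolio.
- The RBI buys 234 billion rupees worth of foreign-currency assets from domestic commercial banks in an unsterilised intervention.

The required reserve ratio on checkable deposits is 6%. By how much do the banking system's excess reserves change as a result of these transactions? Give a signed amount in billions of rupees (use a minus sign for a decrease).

+546.22 billion

Discount-window loan 272 billion rupees: reserves +272B, deposits 0.
OMO sale (to banks) 113 billion rupees: reserves −113B, deposits 0.
Government spending 285 billion rupees: reserves +285B, deposits +285B.
Asset sale (to non-banks) 122 billion rupees: reserves −122B, deposits −122B.
FX purchase 234 billion rupees: reserves +234B, deposits 0.
Totals: Δreserves = +556B, Δdeposits = +163B.
Δrequired reserves = 6% × +163B = +9.78B.
Δexcess reserves = Δreserves − Δrequired = +556B − (+9.78B) = +546.22 billion.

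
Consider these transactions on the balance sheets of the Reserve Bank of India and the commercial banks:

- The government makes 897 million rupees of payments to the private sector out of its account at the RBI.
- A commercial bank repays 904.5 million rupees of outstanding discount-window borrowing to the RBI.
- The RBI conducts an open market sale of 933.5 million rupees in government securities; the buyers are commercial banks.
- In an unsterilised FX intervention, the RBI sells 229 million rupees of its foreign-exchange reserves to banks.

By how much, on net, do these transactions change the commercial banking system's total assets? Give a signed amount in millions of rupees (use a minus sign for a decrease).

Government spending 897 million rupees: bank balance sheets expand → +897M.
Discount-window repayment 904.5 million rupees: bank balance sheets shrink → −904.5M.
OMO sale (to banks) 933.5 million rupees: just an asset swap on bank balance sheets → 0.
FX sale 229 million rupees: just an asset swap on bank balance sheets → 0.
Net: 897 − 904.5 + 0 + 0 = -7.5 million.

-7.5 million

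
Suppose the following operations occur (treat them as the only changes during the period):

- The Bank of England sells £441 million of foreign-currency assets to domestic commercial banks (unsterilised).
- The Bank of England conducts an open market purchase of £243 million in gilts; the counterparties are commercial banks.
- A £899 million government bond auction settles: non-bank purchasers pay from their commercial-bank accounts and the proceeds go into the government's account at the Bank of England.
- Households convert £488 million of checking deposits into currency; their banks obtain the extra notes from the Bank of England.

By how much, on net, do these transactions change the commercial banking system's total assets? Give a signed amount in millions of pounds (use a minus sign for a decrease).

-£1387 million

FX sale £441 million: just an asset swap on bank balance sheets → 0.
OMO purchase (from banks) £243 million: just an asset swap on bank balance sheets → 0.
Government account inflow £899 million: bank balance sheets shrink → −£899M.
Currency withdrawal £488 million: bank balance sheets shrink → −£488M.
Net: 0 + 0 − 899 − 488 = -£1387 million.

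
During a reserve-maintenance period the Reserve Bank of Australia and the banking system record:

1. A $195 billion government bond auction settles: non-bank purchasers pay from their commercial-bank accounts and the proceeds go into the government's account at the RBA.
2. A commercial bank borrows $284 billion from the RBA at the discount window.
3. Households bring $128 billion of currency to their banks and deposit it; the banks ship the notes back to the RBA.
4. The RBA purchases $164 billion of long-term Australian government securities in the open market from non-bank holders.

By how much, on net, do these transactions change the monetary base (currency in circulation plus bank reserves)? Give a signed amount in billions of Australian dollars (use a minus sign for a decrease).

RBA balance sheet:
  Assets:      Securities +$164B, Loans to banks +$284B
  Liabilities: Bank reserves +$381B, Currency in circulation −$128B, Government deposits +$195B
Monetary base = currency + reserves: −$128B + (+$381B) = +$253 billion.

+$253 billion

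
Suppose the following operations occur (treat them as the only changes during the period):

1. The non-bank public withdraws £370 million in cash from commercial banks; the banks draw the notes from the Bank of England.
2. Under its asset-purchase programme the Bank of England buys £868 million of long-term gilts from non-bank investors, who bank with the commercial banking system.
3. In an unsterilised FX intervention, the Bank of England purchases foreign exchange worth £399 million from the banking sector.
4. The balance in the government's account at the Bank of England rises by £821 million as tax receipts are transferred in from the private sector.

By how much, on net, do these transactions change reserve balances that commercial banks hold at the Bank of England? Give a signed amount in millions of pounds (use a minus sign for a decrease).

Currency withdrawal £370 million: banks swap reserves for currency → −£370M.
Asset purchase (from non-banks) £868 million: the Bank of England pays by crediting reserve accounts → +£868M.
FX purchase £399 million: the Bank of England pays by crediting reserve accounts → +£399M.
Government account inflow £821 million: funds move from bank reserves into the government account → −£821M.
Net: −370 + 868 + 399 − 821 = +£76 million.

+£76 million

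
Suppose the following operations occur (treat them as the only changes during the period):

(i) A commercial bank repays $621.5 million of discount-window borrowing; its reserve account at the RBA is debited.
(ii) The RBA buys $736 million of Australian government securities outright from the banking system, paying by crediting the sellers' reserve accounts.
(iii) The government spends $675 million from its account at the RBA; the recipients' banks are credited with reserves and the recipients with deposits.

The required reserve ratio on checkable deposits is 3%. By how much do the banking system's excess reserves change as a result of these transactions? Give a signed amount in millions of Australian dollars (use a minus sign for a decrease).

Discount-window repayment $621.5 million: reserves −$621.5M, deposits 0.
OMO purchase (from banks) $736 million: reserves +$736M, deposits 0.
Government spending $675 million: reserves +$675M, deposits +$675M.
Totals: Δreserves = +$789.5M, Δdeposits = +$675M.
Δrequired reserves = 3% × +$675M = +$20.25M.
Δexcess reserves = Δreserves − Δrequired = +$789.5M − (+$20.25M) = +$769.25 million.

+$769.25 million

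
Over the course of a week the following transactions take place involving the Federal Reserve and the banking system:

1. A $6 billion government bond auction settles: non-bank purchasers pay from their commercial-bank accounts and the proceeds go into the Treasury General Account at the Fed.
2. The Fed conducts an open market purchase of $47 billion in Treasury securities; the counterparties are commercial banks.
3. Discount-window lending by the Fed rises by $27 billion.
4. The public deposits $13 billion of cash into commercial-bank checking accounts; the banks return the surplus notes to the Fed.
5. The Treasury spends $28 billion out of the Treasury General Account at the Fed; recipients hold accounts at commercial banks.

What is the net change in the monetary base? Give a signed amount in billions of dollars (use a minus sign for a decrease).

+$96 billion

Government account inflow $6 billion: reserves shift to a non-base liability → −$6B.
OMO purchase (from banks) $47 billion: Fed balance sheet expands → +$47B.
Discount-window loan $27 billion: Fed balance sheet expands → +$27B.
Currency deposit $13 billion: just a shift between currency and reserves — both are base money → 0.
Government spending $28 billion: a non-base liability converts back to reserves → +$28B.
Net: −6 + 47 + 27 + 0 + 28 = +$96 billion.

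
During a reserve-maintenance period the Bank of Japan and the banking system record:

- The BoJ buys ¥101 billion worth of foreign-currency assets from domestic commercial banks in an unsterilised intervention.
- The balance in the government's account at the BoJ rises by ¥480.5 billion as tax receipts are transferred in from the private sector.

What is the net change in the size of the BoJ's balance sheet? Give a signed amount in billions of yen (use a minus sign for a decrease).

BoJ balance sheet:
  Assets:      Foreign assets +¥101B
  Liabilities: Bank reserves −¥379.5B, Government deposits +¥480.5B
Change in total BoJ assets = +¥101 billion.

+¥101 billion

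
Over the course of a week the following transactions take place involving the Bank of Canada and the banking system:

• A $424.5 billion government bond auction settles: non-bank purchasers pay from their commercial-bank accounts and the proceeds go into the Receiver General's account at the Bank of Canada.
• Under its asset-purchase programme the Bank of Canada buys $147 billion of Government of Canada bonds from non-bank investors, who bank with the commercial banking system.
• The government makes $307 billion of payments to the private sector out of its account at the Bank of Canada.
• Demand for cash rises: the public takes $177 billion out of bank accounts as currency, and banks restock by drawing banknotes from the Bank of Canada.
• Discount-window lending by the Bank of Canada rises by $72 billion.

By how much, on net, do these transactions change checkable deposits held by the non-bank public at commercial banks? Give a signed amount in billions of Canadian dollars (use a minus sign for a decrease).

-$147.5 billion

Government account inflow $424.5 billion: non-bank counterparties' bank balances fall → −$424.5B.
Asset purchase (from non-banks) $147 billion: non-bank counterparties' bank balances rise → +$147B.
Government spending $307 billion: non-bank counterparties' bank balances rise → +$307B.
Currency withdrawal $177 billion: non-bank counterparties' bank balances fall → −$177B.
Discount-window loan $72 billion: the counterparty is a bank, so public deposits are unchanged → 0.
Net: −424.5 + 147 + 307 − 177 + 0 = -$147.5 billion.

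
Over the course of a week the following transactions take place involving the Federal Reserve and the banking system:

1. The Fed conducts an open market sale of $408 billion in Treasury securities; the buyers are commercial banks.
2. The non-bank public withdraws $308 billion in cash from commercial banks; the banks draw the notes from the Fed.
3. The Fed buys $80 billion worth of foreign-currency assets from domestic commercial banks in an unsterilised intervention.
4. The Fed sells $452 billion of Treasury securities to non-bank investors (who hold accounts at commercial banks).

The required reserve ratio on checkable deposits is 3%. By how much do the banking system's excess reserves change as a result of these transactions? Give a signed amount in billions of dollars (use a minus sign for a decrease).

OMO sale (to banks) $408 billion: reserves −$408B, deposits 0.
Currency withdrawal $308 billion: reserves −$308B, deposits −$308B.
FX purchase $80 billion: reserves +$80B, deposits 0.
Asset sale (to non-banks) $452 billion: reserves −$452B, deposits −$452B.
Totals: Δreserves = −$1088B, Δdeposits = −$760B.
Δrequired reserves = 3% × −$760B = −$22.8B.
Δexcess reserves = Δreserves − Δrequired = −$1088B − (−$22.8B) = -$1065.2 billion.

-$1065.2 billion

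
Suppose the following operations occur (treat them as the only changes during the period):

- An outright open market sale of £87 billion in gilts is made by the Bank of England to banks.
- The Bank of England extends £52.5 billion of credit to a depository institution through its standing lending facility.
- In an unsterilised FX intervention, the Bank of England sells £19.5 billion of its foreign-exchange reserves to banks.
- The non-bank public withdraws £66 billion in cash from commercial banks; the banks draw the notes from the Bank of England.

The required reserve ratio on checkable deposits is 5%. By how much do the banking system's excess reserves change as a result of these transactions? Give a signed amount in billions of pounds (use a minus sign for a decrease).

-£116.7 billion

OMO sale (to banks) £87 billion: reserves −£87B, deposits 0.
Discount-window loan £52.5 billion: reserves +£52.5B, deposits 0.
FX sale £19.5 billion: reserves −£19.5B, deposits 0.
Currency withdrawal £66 billion: reserves −£66B, deposits −£66B.
Totals: Δreserves = −£120B, Δdeposits = −£66B.
Δrequired reserves = 5% × −£66B = −£3.3B.
Δexcess reserves = Δreserves − Δrequired = −£120B − (−£3.3B) = -£116.7 billion.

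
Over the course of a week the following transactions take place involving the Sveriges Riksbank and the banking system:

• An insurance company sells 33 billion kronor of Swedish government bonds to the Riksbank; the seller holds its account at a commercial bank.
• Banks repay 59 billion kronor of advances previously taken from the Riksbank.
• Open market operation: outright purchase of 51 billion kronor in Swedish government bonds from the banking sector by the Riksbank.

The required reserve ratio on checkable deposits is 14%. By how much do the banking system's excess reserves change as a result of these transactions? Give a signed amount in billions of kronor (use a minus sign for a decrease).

Asset purchase (from non-banks) 33 billion kronor: reserves +33B, deposits +33B.
Discount-window repayment 59 billion kronor: reserves −59B, deposits 0.
OMO purchase (from banks) 51 billion kronor: reserves +51B, deposits 0.
Totals: Δreserves = +25B, Δdeposits = +33B.
Δrequired reserves = 14% × +33B = +4.62B.
Δexcess reserves = Δreserves − Δrequired = +25B − (+4.62B) = +20.38 billion.

+20.38 billion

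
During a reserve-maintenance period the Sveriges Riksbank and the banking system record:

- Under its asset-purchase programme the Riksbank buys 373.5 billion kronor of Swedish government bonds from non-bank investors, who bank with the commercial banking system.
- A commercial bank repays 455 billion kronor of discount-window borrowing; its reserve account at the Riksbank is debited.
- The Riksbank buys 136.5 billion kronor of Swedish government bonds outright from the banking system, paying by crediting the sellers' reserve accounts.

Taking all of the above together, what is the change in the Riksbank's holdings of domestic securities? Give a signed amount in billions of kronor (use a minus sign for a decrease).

Asset purchase (from non-banks) 373.5 billion kronor: securities added to the Riksbank's portfolio → +373.5B.
Discount-window repayment 455 billion kronor: the Riksbank's securities portfolio is untouched → 0.
OMO purchase (from banks) 136.5 billion kronor: securities added to the Riksbank's portfolio → +136.5B.
Net: 373.5 + 0 + 136.5 = +510 billion.

+510 billion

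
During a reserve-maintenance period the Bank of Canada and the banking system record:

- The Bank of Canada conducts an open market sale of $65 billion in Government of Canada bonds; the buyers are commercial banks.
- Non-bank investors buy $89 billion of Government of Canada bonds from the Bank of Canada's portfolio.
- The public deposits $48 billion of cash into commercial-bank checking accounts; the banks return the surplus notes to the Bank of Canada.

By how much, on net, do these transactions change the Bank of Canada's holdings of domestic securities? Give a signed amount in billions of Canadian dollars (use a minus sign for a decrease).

-$154 billion

OMO sale (to banks) $65 billion: securities removed from the Bank of Canada's portfolio → −$65B.
Asset sale (to non-banks) $89 billion: securities removed from the Bank of Canada's portfolio → −$89B.
Currency deposit $48 billion: the Bank of Canada's securities portfolio is untouched → 0.
Net: −65 − 89 + 0 = -$154 billion.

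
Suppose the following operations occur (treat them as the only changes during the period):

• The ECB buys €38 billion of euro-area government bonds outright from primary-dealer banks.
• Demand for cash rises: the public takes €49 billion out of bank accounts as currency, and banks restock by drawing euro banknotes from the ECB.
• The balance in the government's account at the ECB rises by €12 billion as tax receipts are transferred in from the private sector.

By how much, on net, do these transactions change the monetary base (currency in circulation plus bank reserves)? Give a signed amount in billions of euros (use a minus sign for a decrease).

ECB balance sheet:
  Assets:      Securities +€38B
  Liabilities: Bank reserves −€23B, Currency in circulation +€49B, Government deposits +€12B
Monetary base = currency + reserves: +€49B + (−€23B) = +€26 billion.

+€26 billion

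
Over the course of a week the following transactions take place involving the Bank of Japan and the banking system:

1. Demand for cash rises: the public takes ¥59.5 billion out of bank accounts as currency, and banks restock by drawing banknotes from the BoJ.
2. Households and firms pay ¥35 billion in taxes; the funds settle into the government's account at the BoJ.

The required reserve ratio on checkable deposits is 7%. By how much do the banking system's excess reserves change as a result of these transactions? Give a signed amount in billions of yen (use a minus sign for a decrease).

Currency withdrawal ¥59.5 billion: reserves −¥59.5B, deposits −¥59.5B.
Government account inflow ¥35 billion: reserves −¥35B, deposits −¥35B.
Totals: Δreserves = −¥94.5B, Δdeposits = −¥94.5B.
Δrequired reserves = 7% × −¥94.5B = −¥6.615B.
Δexcess reserves = Δreserves − Δrequired = −¥94.5B − (−¥6.615B) = -¥87.885 billion.

-¥87.885 billion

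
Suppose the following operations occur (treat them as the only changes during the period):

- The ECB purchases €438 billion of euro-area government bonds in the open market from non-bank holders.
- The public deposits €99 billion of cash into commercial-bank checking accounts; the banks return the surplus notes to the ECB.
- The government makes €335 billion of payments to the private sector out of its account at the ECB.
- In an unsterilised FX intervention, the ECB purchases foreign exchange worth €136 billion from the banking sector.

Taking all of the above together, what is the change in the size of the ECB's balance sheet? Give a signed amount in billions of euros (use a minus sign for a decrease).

+€574 billion

ECB balance sheet:
  Assets:      Securities +€438B, Foreign assets +€136B
  Liabilities: Bank reserves +€1008B, Currency in circulation −€99B, Government deposits −€335B
Commercial banking system:
  Assets:      Reserves at CB +€1008B, Foreign assets −€136B
  Liabilities: Checkable deposits +€872B
Change in total ECB assets = +€574 billion.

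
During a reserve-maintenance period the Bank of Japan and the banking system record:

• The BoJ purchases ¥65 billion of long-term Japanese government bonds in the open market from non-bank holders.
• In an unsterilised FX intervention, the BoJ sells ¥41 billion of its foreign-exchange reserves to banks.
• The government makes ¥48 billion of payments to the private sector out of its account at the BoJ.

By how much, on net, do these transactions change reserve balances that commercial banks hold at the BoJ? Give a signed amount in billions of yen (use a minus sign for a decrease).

+¥72 billion

Asset purchase (from non-banks) ¥65 billion: the BoJ pays by crediting reserve accounts → +¥65B.
FX sale ¥41 billion: the buying banks pay out of their reserve balances → −¥41B.
Government spending ¥48 billion: government payments flow into bank reserve accounts → +¥48B.
Net: 65 − 41 + 48 = +¥72 billion.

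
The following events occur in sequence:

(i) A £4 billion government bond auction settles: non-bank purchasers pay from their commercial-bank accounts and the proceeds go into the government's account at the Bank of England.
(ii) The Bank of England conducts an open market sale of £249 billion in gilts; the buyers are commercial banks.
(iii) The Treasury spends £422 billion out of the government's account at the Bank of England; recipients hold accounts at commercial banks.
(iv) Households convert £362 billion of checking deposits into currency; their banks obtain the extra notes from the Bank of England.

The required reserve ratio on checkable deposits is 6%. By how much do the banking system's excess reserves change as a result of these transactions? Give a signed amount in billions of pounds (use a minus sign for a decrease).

-£196.36 billion

Government account inflow £4 billion: reserves −£4B, deposits −£4B.
OMO sale (to banks) £249 billion: reserves −£249B, deposits 0.
Government spending £422 billion: reserves +£422B, deposits +£422B.
Currency withdrawal £362 billion: reserves −£362B, deposits −£362B.
Totals: Δreserves = −£193B, Δdeposits = +£56B.
Δrequired reserves = 6% × +£56B = +£3.36B.
Δexcess reserves = Δreserves − Δrequired = −£193B − (+£3.36B) = -£196.36 billion.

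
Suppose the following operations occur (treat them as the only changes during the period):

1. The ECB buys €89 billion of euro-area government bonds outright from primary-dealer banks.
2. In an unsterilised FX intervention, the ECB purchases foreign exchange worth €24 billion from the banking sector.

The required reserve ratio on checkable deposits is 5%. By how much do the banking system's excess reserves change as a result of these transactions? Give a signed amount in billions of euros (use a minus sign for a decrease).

OMO purchase (from banks) €89 billion: reserves +€89B, deposits 0.
FX purchase €24 billion: reserves +€24B, deposits 0.
Totals: Δreserves = +€113B, Δdeposits = 0.
Δrequired reserves = 5% × 0 = 0.
Δexcess reserves = Δreserves − Δrequired = +€113B − (0) = +€113 billion.

+€113 billion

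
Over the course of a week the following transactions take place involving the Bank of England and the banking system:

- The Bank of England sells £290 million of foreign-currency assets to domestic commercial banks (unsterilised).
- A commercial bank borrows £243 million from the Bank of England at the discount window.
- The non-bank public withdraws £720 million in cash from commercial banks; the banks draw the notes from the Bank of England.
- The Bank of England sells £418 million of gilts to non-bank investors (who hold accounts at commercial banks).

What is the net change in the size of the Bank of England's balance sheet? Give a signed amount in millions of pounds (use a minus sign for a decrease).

Bank of England balance sheet:
  Assets:      Securities −£418M, Loans to banks +£243M, Foreign assets −£290M
  Liabilities: Bank reserves −£1185M, Currency in circulation +£720M
Change in total Bank of England assets = -£465 million.

-£465 million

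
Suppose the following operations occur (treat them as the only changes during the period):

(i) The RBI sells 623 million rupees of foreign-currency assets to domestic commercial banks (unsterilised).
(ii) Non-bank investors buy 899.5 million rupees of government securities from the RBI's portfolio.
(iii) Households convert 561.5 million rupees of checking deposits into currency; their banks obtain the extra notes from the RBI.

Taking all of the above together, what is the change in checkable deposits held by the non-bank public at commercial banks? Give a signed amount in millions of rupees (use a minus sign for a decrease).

-1461 million

FX sale 623 million rupees: the counterparty is a bank, so public deposits are unchanged → 0.
Asset sale (to non-banks) 899.5 million rupees: non-bank counterparties' bank balances fall → −899.5M.
Currency withdrawal 561.5 million rupees: non-bank counterparties' bank balances fall → −561.5M.
Net: 0 − 899.5 − 561.5 = -1461 million.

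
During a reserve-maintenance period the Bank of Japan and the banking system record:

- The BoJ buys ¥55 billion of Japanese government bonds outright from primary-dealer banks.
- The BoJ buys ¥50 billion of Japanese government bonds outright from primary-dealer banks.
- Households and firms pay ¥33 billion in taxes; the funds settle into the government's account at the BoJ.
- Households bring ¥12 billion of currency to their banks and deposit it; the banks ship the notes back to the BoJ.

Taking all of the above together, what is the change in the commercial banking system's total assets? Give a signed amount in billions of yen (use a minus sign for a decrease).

-¥21 billion

OMO purchase (from banks) ¥55 billion: just an asset swap on bank balance sheets → 0.
OMO purchase (from banks) ¥50 billion: just an asset swap on bank balance sheets → 0.
Government account inflow ¥33 billion: bank balance sheets shrink → −¥33B.
Currency deposit ¥12 billion: bank balance sheets expand → +¥12B.
Net: 0 + 0 − 33 + 12 = -¥21 billion.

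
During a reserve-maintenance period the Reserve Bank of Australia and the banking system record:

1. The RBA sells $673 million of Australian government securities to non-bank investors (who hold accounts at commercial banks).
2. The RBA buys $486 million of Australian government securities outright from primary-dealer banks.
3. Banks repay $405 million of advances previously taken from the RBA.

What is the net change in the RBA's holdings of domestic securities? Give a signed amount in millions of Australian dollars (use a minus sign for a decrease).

Asset sale (to non-banks) $673 million: securities removed from the RBA's portfolio → −$673M.
OMO purchase (from banks) $486 million: securities added to the RBA's portfolio → +$486M.
Discount-window repayment $405 million: the RBA's securities portfolio is untouched → 0.
Net: −673 + 486 + 0 = -$187 million.

-$187 million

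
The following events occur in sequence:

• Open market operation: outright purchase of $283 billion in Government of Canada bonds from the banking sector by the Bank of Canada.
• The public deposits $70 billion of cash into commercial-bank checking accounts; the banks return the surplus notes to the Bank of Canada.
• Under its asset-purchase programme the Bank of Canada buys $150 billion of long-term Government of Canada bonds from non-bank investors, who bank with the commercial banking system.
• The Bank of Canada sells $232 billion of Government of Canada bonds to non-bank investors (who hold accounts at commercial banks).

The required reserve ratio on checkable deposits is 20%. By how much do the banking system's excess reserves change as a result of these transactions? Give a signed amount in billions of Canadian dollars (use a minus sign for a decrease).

OMO purchase (from banks) $283 billion: reserves +$283B, deposits 0.
Currency deposit $70 billion: reserves +$70B, deposits +$70B.
Asset purchase (from non-banks) $150 billion: reserves +$150B, deposits +$150B.
Asset sale (to non-banks) $232 billion: reserves −$232B, deposits −$232B.
Totals: Δreserves = +$271B, Δdeposits = −$12B.
Δrequired reserves = 20% × −$12B = −$2.4B.
Δexcess reserves = Δreserves − Δrequired = +$271B − (−$2.4B) = +$273.4 billion.

+$273.4 billion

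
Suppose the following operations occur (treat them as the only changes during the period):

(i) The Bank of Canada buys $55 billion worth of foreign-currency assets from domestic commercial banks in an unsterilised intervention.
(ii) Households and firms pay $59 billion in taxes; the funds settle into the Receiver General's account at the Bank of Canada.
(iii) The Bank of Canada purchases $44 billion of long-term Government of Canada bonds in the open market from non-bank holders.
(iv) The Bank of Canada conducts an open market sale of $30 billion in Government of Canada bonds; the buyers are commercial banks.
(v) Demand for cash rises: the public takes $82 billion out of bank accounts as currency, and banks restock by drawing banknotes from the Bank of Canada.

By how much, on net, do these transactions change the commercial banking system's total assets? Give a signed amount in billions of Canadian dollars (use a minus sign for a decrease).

-$97 billion

Bank of Canada balance sheet:
  Assets:      Securities +$14B, Foreign assets +$55B
  Liabilities: Bank reserves −$72B, Currency in circulation +$82B, Government deposits +$59B
Commercial banking system:
  Assets:      Reserves at CB −$72B, Securities +$30B, Foreign assets −$55B
  Liabilities: Checkable deposits −$97B
Change in total bank assets = -$97 billion.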